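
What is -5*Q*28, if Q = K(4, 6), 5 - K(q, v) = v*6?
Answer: 4340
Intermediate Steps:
K(q, v) = 5 - 6*v (K(q, v) = 5 - v*6 = 5 - 6*v)
Q = -31 (Q = 5 - 6*6 = 5 - 36 = -31)
-5*Q*28 = -5*(-31)*28 = 155*28 = 4340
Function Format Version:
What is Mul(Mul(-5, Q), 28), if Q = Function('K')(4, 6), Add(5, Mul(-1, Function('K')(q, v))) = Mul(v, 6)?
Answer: 4340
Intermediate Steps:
Function('K')(q, v) = Add(5, Mul(-6, v)) (Function('K')(q, v) = Add(5, Mul(-1, Mul(v, 6))) = Add(5, Mul(-1, Mul(6, v))) = Add(5, Mul(-6, v)))
Q = -31 (Q = Add(5, Mul(-6, 6)) = Add(5, -36) = -31)
Mul(Mul(-5, Q), 28) = Mul(Mul(-5, -31), 28) = Mul(155, 28) = 4340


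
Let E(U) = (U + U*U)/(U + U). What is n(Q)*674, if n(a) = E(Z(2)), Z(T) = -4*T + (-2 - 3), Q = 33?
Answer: -4044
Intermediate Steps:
Z(T) = -5 - 4*T (Z(T) = -4*T - 5 = -5 - 4*T)
E(U) = (U + U**2)/(2*U) (E(U) = (U + U**2)/((2*U)) = (U + U**2)*(1/(2*U)) = (U + U**2)/(2*U))
n(a) = -6 (n(a) = 1/2 + (-5 - 4*2)/2 = 1/2 + (-5 - 8)/2 = 1/2 + (1/2)*(-13) = 1/2 - 13/2 = -6)
n(Q)*674 = -6*674 = -4044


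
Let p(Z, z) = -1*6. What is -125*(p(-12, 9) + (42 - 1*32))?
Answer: -500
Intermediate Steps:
p(Z, z) = -6
-125*(p(-12, 9) + (42 - 1*32)) = -125*(-6 + (42 - 1*32)) = -125*(-6 + (42 - 32)) = -125*(-6 + 10) = -125*4 = -500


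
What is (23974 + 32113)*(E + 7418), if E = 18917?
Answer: 1477051145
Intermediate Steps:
(23974 + 32113)*(E + 7418) = (23974 + 32113)*(18917 + 7418) = 56087*26335 = 1477051145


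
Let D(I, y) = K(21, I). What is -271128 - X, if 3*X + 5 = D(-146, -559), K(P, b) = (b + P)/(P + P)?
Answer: -34161793/126 ≈ -2.7113e+5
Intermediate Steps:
K(P, b) = (P + b)/(2*P) (K(P, b) = (P + b)/((2*P)) = (P + b)*(1/(2*P)) = (P + b)/(2*P))
D(I, y) = 1/2 + I/42 (D(I, y) = (1/2)*(21 + I)/21 = (1/2)*(1/21)*(21 + I) = 1/2 + I/42)
X = -335/126 (X = -5/3 + (1/2 + (1/42)*(-146))/3 = -5/3 + (1/2 - 73/21)/3 = -5/3 + (1/3)*(-125/42) = -5/3 - 125/126 = -335/126 ≈ -2.6587)
-271128 - X = -271128 - 1*(-335/126) = -271128 + 335/126 = -34161793/126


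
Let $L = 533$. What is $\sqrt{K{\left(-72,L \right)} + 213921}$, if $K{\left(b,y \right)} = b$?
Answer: $3 \sqrt{23761} \approx 462.44$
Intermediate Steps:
$\sqrt{K{\left(-72,L \right)} + 213921} = \sqrt{-72 + 213921} = \sqrt{213849} = 3 \sqrt{23761}$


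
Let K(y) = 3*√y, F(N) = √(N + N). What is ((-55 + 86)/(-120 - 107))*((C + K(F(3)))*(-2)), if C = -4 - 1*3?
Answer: -434/227 + 186*6^(¼)/227 ≈ -0.62949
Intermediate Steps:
F(N) = √2*√N (F(N) = √(2*N) = √2*√N)
C = -7 (C = -4 - 3 = -7)
((-55 + 86)/(-120 - 107))*((C + K(F(3)))*(-2)) = ((-55 + 86)/(-120 - 107))*((-7 + 3*√(√2*√3))*(-2)) = (31/(-227))*((-7 + 3*√(√6))*(-2)) = (31*(-1/227))*((-7 + 3*6^(¼))*(-2)) = -31*(14 - 6*6^(¼))/227 = -434/227 + 186*6^(¼)/227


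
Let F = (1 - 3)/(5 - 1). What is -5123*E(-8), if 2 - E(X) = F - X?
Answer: 56353/2 ≈ 28177.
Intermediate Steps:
F = -½ (F = -2/4 = -2*¼ = -½ ≈ -0.50000)
E(X) = 5/2 + X (E(X) = 2 - (-½ - X) = 2 + (½ + X) = 5/2 + X)
-5123*E(-8) = -5123*(5/2 - 8) = -5123*(-11/2) = 56353/2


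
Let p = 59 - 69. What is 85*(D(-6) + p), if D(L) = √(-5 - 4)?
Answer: -850 + 255*I ≈ -850.0 + 255.0*I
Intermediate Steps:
p = -10
D(L) = 3*I (D(L) = √(-9) = 3*I)
85*(D(-6) + p) = 85*(3*I - 10) = 85*(-10 + 3*I) = -850 + 255*I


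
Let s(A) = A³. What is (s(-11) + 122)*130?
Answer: -157170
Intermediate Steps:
(s(-11) + 122)*130 = ((-11)³ + 122)*130 = (-1331 + 122)*130 = -1209*130 = -157170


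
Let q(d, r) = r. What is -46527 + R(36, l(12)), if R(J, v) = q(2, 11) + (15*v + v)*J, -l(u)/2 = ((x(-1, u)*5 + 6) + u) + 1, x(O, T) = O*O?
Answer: -74164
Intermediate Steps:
x(O, T) = O**2
l(u) = -24 - 2*u (l(u) = -2*((((-1)**2*5 + 6) + u) + 1) = -2*(((1*5 + 6) + u) + 1) = -2*(((5 + 6) + u) + 1) = -2*((11 + u) + 1) = -2*(12 + u) = -24 - 2*u)
R(J, v) = 11 + 16*J*v (R(J, v) = 11 + (15*v + v)*J = 11 + (16*v)*J = 11 + 16*J*v)
-46527 + R(36, l(12)) = -46527 + (11 + 16*36*(-24 - 2*12)) = -46527 + (11 + 16*36*(-24 - 24)) = -46527 + (11 + 16*36*(-48)) = -46527 + (11 - 27648) = -46527 - 27637 = -74164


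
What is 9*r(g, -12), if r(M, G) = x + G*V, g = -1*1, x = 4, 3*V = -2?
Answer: 108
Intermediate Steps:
V = -⅔ (V = (⅓)*(-2) = -⅔ ≈ -0.66667)
g = -1
r(M, G) = 4 - 2*G/3 (r(M, G) = 4 + G*(-⅔) = 4 - 2*G/3)
9*r(g, -12) = 9*(4 - ⅔*(-12)) = 9*(4 + 8) = 9*12 = 108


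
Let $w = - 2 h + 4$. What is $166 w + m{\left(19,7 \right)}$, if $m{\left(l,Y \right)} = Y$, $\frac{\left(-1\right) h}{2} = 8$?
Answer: $5983$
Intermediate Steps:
$h = -16$ ($h = \left(-2\right) 8 = -16$)
$w = 36$ ($w = \left(-2\right) \left(-16\right) + 4 = 32 + 4 = 36$)
$166 w + m{\left(19,7 \right)} = 166 \cdot 36 + 7 = 5976 + 7 = 5983$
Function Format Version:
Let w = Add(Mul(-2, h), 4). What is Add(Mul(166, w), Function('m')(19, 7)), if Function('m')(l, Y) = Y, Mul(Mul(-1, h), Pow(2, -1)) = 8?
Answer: 5983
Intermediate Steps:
h = -16 (h = Mul(-2, 8) = -16)
w = 36 (w = Add(Mul(-2, -16), 4) = Add(32, 4) = 36)
Add(Mul(166, w), Function('m')(19, 7)) = Add(Mul(166, 36), 7) = Add(5976, 7) = 5983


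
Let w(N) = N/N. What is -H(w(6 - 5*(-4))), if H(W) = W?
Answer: -1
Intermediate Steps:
w(N) = 1
-H(w(6 - 5*(-4))) = -1*1 = -1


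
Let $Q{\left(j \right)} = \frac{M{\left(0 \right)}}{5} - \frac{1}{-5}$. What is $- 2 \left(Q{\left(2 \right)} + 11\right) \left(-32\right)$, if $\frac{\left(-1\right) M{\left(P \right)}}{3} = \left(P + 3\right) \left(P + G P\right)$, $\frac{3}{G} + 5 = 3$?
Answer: $\frac{3584}{5} \approx 716.8$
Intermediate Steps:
$G = - \frac{3}{2}$ ($G = \frac{3}{-5 + 3} = \frac{3}{-2} = 3 \left(- \frac{1}{2}\right) = - \frac{3}{2} \approx -1.5$)
$M{\left(P \right)} = \frac{3 P \left(3 + P\right)}{2}$ ($M{\left(P \right)} = - 3 \left(P + 3\right) \left(P - \frac{3 P}{2}\right) = - 3 \left(3 + P\right) \left(- \frac{P}{2}\right) = - 3 \left(- \frac{P \left(3 + P\right)}{2}\right) = \frac{3 P \left(3 + P\right)}{2}$)
$Q{\left(j \right)} = \frac{1}{5}$ ($Q{\left(j \right)} = \frac{\frac{3}{2} \cdot 0 \left(3 + 0\right)}{5} - \frac{1}{-5} = \frac{3}{2} \cdot 0 \cdot 3 \cdot \frac{1}{5} - - \frac{1}{5} = 0 \cdot \frac{1}{5} + \frac{1}{5} = 0 + \frac{1}{5} = \frac{1}{5}$)
$- 2 \left(Q{\left(2 \right)} + 11\right) \left(-32\right) = - 2 \left(\frac{1}{5} + 11\right) \left(-32\right) = - 2 \cdot \frac{56}{5} \left(-32\right) = \left(-2\right) \left(- \frac{1792}{5}\right) = \frac{3584}{5}$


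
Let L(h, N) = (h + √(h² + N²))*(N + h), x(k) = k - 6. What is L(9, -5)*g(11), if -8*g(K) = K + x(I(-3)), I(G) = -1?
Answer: -18 - 2*√106 ≈ -38.591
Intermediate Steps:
x(k) = -6 + k
L(h, N) = (N + h)*(h + √(N² + h²)) (L(h, N) = (h + √(N² + h²))*(N + h) = (N + h)*(h + √(N² + h²)))
g(K) = 7/8 - K/8 (g(K) = -(K + (-6 - 1))/8 = -(K - 7)/8 = -(-7 + K)/8 = 7/8 - K/8)
L(9, -5)*g(11) = (9² - 5*9 - 5*√((-5)² + 9²) + 9*√((-5)² + 9²))*(7/8 - ⅛*11) = (81 - 45 - 5*√(25 + 81) + 9*√(25 + 81))*(7/8 - 11/8) = (81 - 45 - 5*√106 + 9*√106)*(-½) = (36 + 4*√106)*(-½) = -18 - 2*√106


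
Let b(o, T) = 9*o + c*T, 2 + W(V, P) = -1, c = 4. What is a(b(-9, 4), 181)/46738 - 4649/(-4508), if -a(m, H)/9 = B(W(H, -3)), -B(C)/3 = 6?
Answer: 109007629/105347452 ≈ 1.0347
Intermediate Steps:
W(V, P) = -3 (W(V, P) = -2 - 1 = -3)
b(o, T) = 4*T + 9*o (b(o, T) = 9*o + 4*T = 4*T + 9*o)
B(C) = -18 (B(C) = -3*6 = -18)
a(m, H) = 162 (a(m, H) = -9*(-18) = 162)
a(b(-9, 4), 181)/46738 - 4649/(-4508) = 162/46738 - 4649/(-4508) = 162*(1/46738) - 4649*(-1/4508) = 81/23369 + 4649/4508 = 109007629/105347452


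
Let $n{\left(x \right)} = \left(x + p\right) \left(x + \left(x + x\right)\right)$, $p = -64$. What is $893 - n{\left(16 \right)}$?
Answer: $3197$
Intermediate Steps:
$n{\left(x \right)} = 3 x \left(-64 + x\right)$ ($n{\left(x \right)} = \left(x - 64\right) \left(x + \left(x + x\right)\right) = \left(-64 + x\right) \left(x + 2 x\right) = \left(-64 + x\right) 3 x = 3 x \left(-64 + x\right)$)
$893 - n{\left(16 \right)} = 893 - 3 \cdot 16 \left(-64 + 16\right) = 893 - 3 \cdot 16 \left(-48\right) = 893 - -2304 = 893 + 2304 = 3197$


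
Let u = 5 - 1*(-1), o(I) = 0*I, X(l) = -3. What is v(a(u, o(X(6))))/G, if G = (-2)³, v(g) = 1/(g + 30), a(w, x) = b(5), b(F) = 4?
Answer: -1/272 ≈ -0.0036765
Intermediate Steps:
o(I) = 0
u = 6 (u = 5 + 1 = 6)
a(w, x) = 4
v(g) = 1/(30 + g)
G = -8
v(a(u, o(X(6))))/G = 1/((30 + 4)*(-8)) = -⅛/34 = (1/34)*(-⅛) = -1/272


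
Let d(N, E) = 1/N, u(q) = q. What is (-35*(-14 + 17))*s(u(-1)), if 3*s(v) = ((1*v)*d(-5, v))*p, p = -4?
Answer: 28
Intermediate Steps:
s(v) = 4*v/15 (s(v) = (((1*v)/(-5))*(-4))/3 = ((v*(-⅕))*(-4))/3 = (-v/5*(-4))/3 = (4*v/5)/3 = 4*v/15)
(-35*(-14 + 17))*s(u(-1)) = (-35*(-14 + 17))*((4/15)*(-1)) = -35*3*(-4/15) = -105*(-4/15) = 28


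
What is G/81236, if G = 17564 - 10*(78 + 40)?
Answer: 4096/20309 ≈ 0.20168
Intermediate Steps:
G = 16384 (G = 17564 - 10*118 = 17564 - 1*1180 = 17564 - 1180 = 16384)
G/81236 = 16384/81236 = 16384*(1/81236) = 4096/20309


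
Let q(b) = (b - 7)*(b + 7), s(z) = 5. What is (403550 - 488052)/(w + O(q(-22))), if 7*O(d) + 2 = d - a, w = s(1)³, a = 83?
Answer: -84502/175 ≈ -482.87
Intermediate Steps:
q(b) = (-7 + b)*(7 + b)
w = 125 (w = 5³ = 125)
O(d) = -85/7 + d/7 (O(d) = -2/7 + (d - 1*83)/7 = -2/7 + (d - 83)/7 = -2/7 + (-83 + d)/7 = -2/7 + (-83/7 + d/7) = -85/7 + d/7)
(403550 - 488052)/(w + O(q(-22))) = (403550 - 488052)/(125 + (-85/7 + (-49 + (-22)²)/7)) = -84502/(125 + (-85/7 + (-49 + 484)/7)) = -84502/(125 + (-85/7 + (⅐)*435)) = -84502/(125 + (-85/7 + 435/7)) = -84502/(125 + 50) = -84502/175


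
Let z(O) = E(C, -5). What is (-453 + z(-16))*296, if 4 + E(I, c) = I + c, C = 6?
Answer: -134976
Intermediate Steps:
E(I, c) = -4 + I + c (E(I, c) = -4 + (I + c) = -4 + I + c)
z(O) = -3 (z(O) = -4 + 6 - 5 = -3)
(-453 + z(-16))*296 = (-453 - 3)*296 = -456*296 = -134976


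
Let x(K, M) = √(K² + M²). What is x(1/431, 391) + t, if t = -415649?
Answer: -415649 + √28399327442/431 ≈ -4.1526e+5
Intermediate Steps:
x(1/431, 391) + t = √((1/431)² + 391²) - 415649 = √((1/431)² + 152881) - 415649 = √(1/185761 + 152881) - 415649 = √(28399327442/185761) - 415649 = √28399327442/431 - 415649 = -415649 + √28399327442/431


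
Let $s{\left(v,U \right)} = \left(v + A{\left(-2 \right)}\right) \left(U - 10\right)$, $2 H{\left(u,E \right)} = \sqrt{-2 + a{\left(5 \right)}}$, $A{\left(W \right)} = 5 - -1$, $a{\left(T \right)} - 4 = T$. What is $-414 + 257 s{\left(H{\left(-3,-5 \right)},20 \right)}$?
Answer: $15006 + 1285 \sqrt{7} \approx 18406.0$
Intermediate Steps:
$a{\left(T \right)} = 4 + T$
$A{\left(W \right)} = 6$ ($A{\left(W \right)} = 5 + 1 = 6$)
$H{\left(u,E \right)} = \frac{\sqrt{7}}{2}$ ($H{\left(u,E \right)} = \frac{\sqrt{-2 + \left(4 + 5\right)}}{2} = \frac{\sqrt{-2 + 9}}{2} = \frac{\sqrt{7}}{2}$)
$s{\left(v,U \right)} = \left(-10 + U\right) \left(6 + v\right)$ ($s{\left(v,U \right)} = \left(v + 6\right) \left(U - 10\right) = \left(6 + v\right) \left(-10 + U\right) = \left(-10 + U\right) \left(6 + v\right)$)
$-414 + 257 s{\left(H{\left(-3,-5 \right)},20 \right)} = -414 + 257 \left(-60 - 10 \frac{\sqrt{7}}{2} + 6 \cdot 20 + 20 \frac{\sqrt{7}}{2}\right) = -414 + 257 \left(-60 - 5 \sqrt{7} + 120 + 10 \sqrt{7}\right) = -414 + 257 \left(60 + 5 \sqrt{7}\right) = -414 + \left(15420 + 1285 \sqrt{7}\right) = 15006 + 1285 \sqrt{7}$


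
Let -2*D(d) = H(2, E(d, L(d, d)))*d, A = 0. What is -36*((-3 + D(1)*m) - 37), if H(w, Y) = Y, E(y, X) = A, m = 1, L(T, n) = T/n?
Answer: 1440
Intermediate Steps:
E(y, X) = 0
D(d) = 0 (D(d) = -0*d = -½*0 = 0)
-36*((-3 + D(1)*m) - 37) = -36*((-3 + 0*1) - 37) = -36*((-3 + 0) - 37) = -36*(-3 - 37) = -36*(-40) = 1440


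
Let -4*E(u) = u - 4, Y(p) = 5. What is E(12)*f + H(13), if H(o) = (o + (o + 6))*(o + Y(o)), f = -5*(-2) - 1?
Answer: 558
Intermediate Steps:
f = 9 (f = 10 - 1 = 9)
E(u) = 1 - u/4 (E(u) = -(u - 4)/4 = -(-4 + u)/4 = 1 - u/4)
H(o) = (5 + o)*(6 + 2*o) (H(o) = (o + (o + 6))*(o + 5) = (o + (6 + o))*(5 + o) = (6 + 2*o)*(5 + o) = (5 + o)*(6 + 2*o))
E(12)*f + H(13) = (1 - ¼*12)*9 + (30 + 2*13² + 16*13) = (1 - 3)*9 + (30 + 2*169 + 208) = -2*9 + (30 + 338 + 208) = -18 + 576 = 558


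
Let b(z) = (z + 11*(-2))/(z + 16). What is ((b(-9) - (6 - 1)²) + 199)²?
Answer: 1408969/49 ≈ 28754.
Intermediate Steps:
b(z) = (-22 + z)/(16 + z) (b(z) = (z - 22)/(16 + z) = (-22 + z)/(16 + z))
((b(-9) - (6 - 1)²) + 199)² = (((-22 - 9)/(16 - 9) - (6 - 1)²) + 199)² = ((-31/7 - 1*5²) + 199)² = (((⅐)*(-31) - 1*25) + 199)² = ((-31/7 - 25) + 199)² = (-206/7 + 199)² = (1187/7)² = 1408969/49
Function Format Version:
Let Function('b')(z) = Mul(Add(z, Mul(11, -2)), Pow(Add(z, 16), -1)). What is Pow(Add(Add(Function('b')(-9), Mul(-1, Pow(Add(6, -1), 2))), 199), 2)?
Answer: Rational(1408969, 49) ≈ 28754.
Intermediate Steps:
Function('b')(z) = Mul(Pow(Add(16, z), -1), Add(-22, z)) (Function('b')(z) = Mul(Add(z, -22), Pow(Add(16, z), -1)) = Mul(Add(-22, z), Pow(Add(16, z), -1)) = Mul(Pow(Add(16, z), -1), Add(-22, z)))
Pow(Add(Add(Function('b')(-9), Mul(-1, Pow(Add(6, -1), 2))), 199), 2) = Pow(Add(Add(Mul(Pow(Add(16, -9), -1), Add(-22, -9)), Mul(-1, Pow(Add(6, -1), 2))), 199), 2) = Pow(Add(Add(Mul(Pow(7, -1), -31), Mul(-1, Pow(5, 2))), 199), 2) = Pow(Add(Add(Mul(Rational(1, 7), -31), Mul(-1, 25)), 199), 2) = Pow(Add(Add(Rational(-31, 7), -25), 199), 2) = Pow(Add(Rational(-206, 7), 199), 2) = Pow(Rational(1187, 7), 2) = Rational(1408969, 49)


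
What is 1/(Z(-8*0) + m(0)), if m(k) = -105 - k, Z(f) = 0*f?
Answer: -1/105 ≈ -0.0095238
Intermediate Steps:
Z(f) = 0
1/(Z(-8*0) + m(0)) = 1/(0 + (-105 - 1*0)) = 1/(0 + (-105 + 0)) = 1/(0 - 105) = 1/(-105) = -1/105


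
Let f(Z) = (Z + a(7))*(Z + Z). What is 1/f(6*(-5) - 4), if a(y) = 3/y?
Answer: 7/15980 ≈ 0.00043805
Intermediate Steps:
f(Z) = 2*Z*(3/7 + Z) (f(Z) = (Z + 3/7)*(Z + Z) = (Z + 3*(⅐))*(2*Z) = (Z + 3/7)*(2*Z) = (3/7 + Z)*(2*Z) = 2*Z*(3/7 + Z))
1/f(6*(-5) - 4) = 1/(2*(6*(-5) - 4)*(3 + 7*(6*(-5) - 4))/7) = 1/(2*(-30 - 4)*(3 + 7*(-30 - 4))/7) = 1/((2/7)*(-34)*(3 + 7*(-34))) = 1/((2/7)*(-34)*(3 - 238)) = 1/((2/7)*(-34)*(-235)) = 1/(15980/7) = 7/15980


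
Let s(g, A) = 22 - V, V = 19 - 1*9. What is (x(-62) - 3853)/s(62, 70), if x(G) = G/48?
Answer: -92503/288 ≈ -321.19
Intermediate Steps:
V = 10 (V = 19 - 9 = 10)
x(G) = G/48 (x(G) = G*(1/48) = G/48)
s(g, A) = 12 (s(g, A) = 22 - 1*10 = 22 - 10 = 12)
(x(-62) - 3853)/s(62, 70) = ((1/48)*(-62) - 3853)/12 = (-31/24 - 3853)*(1/12) = -92503/24*1/12 = -92503/288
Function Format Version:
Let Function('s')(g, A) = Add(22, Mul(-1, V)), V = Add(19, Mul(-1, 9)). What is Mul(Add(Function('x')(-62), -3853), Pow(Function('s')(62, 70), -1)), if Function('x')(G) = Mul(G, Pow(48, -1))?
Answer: Rational(-92503, 288) ≈ -321.19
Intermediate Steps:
V = 10 (V = Add(19, -9) = 10)
Function('x')(G) = Mul(Rational(1, 48), G) (Function('x')(G) = Mul(G, Rational(1, 48)) = Mul(Rational(1, 48), G))
Function('s')(g, A) = 12 (Function('s')(g, A) = Add(22, Mul(-1, 10)) = Add(22, -10) = 12)
Mul(Add(Function('x')(-62), -3853), Pow(Function('s')(62, 70), -1)) = Mul(Add(Mul(Rational(1, 48), -62), -3853), Pow(12, -1)) = Mul(Add(Rational(-31, 24), -3853), Rational(1, 12)) = Mul(Rational(-92503, 24), Rational(1, 12)) = Rational(-92503, 288)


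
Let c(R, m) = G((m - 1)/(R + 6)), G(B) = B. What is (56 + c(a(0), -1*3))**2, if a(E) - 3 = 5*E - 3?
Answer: 27556/9 ≈ 3061.8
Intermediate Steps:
a(E) = 5*E (a(E) = 3 + (5*E - 3) = 3 + (-3 + 5*E) = 5*E)
c(R, m) = (-1 + m)/(6 + R) (c(R, m) = (m - 1)/(R + 6) = (-1 + m)/(6 + R))
(56 + c(a(0), -1*3))**2 = (56 + (-1 - 1*3)/(6 + 5*0))**2 = (56 + (-1 - 3)/(6 + 0))**2 = (56 - 4/6)**2 = (56 + (1/6)*(-4))**2 = (56 - 2/3)**2 = (166/3)**2 = 27556/9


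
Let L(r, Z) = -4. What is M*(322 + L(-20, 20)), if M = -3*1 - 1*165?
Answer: -53424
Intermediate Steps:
M = -168 (M = -3 - 165 = -168)
M*(322 + L(-20, 20)) = -168*(322 - 4) = -168*318 = -53424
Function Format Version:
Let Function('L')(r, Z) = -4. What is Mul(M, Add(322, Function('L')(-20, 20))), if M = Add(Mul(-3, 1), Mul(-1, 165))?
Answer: -53424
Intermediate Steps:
M = -168 (M = Add(-3, -165) = -168)
Mul(M, Add(322, Function('L')(-20, 20))) = Mul(-168, Add(322, -4)) = Mul(-168, 318) = -53424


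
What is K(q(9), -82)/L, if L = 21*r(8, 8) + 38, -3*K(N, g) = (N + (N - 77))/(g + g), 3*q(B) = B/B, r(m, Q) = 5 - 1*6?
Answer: -229/25092 ≈ -0.0091264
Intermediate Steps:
r(m, Q) = -1 (r(m, Q) = 5 - 6 = -1)
q(B) = ⅓ (q(B) = (B/B)/3 = (⅓)*1 = ⅓)
K(N, g) = -(-77 + 2*N)/(6*g) (K(N, g) = -(N + (N - 77))/(3*(g + g)) = -(N + (-77 + N))/(3*(2*g)) = -(-77 + 2*N)*1/(2*g)/3 = -(-77 + 2*N)/(6*g))
L = 17 (L = 21*(-1) + 38 = -21 + 38 = 17)
K(q(9), -82)/L = ((⅙)*(77 - 2*⅓)/(-82))/17 = ((⅙)*(-1/82)*(77 - ⅔))*(1/17) = ((⅙)*(-1/82)*(229/3))*(1/17) = -229/1476*1/17 = -229/25092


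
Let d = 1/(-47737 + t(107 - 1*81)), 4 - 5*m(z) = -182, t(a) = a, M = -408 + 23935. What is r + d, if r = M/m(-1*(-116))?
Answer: 5612483299/8874246 ≈ 632.45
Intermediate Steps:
M = 23527
m(z) = 186/5 (m(z) = 4/5 - 1/5*(-182) = 4/5 + 182/5 = 186/5)
d = -1/47711 (d = 1/(-47737 + (107 - 1*81)) = 1/(-47737 + (107 - 81)) = 1/(-47737 + 26) = 1/(-47711) = -1/47711 ≈ -2.0960e-5)
r = 117635/186 (r = 23527/(186/5) = 23527*(5/186) = 117635/186 ≈ 632.45)
r + d = 117635/186 - 1/47711 = 5612483299/8874246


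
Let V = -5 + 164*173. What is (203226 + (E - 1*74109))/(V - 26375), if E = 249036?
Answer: 126051/664 ≈ 189.84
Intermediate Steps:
V = 28367 (V = -5 + 28372 = 28367)
(203226 + (E - 1*74109))/(V - 26375) = (203226 + (249036 - 1*74109))/(28367 - 26375) = (203226 + (249036 - 74109))/1992 = (203226 + 174927)*(1/1992) = 378153*(1/1992) = 126051/664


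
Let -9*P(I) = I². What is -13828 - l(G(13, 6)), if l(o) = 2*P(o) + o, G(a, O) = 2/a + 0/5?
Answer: -21032614/1521 ≈ -13828.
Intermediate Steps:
P(I) = -I²/9
G(a, O) = 2/a (G(a, O) = 2/a + 0*(⅕) = 2/a + 0 = 2/a)
l(o) = o - 2*o²/9 (l(o) = 2*(-o²/9) + o = -2*o²/9 + o = o - 2*o²/9)
-13828 - l(G(13, 6)) = -13828 - 2/13*(9 - 4/13)/9 = -13828 - 2*(1/13)*(9 - 4/13)/9 = -13828 - 2*(9 - 2*2/13)/(9*13) = -13828 - 2*(9 - 4/13)/(9*13) = -13828 - 2*113/(9*13*13) = -13828 - 1*226/1521 = -13828 - 226/1521 = -21032614/1521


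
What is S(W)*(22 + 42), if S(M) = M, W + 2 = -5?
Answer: -448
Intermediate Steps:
W = -7 (W = -2 - 5 = -7)
S(W)*(22 + 42) = -7*(22 + 42) = -7*64 = -448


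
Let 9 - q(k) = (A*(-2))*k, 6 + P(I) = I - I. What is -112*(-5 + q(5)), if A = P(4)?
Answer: 6272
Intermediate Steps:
P(I) = -6 (P(I) = -6 + (I - I) = -6 + 0 = -6)
A = -6
q(k) = 9 - 12*k (q(k) = 9 - (-6*(-2))*k = 9 - 12*k)
-112*(-5 + q(5)) = -112*(-5 + (9 - 12*5)) = -112*(-5 + (9 - 60)) = -112*(-5 - 51) = -112*(-56) = 6272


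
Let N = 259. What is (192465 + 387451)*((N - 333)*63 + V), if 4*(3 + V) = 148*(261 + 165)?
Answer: 6435327852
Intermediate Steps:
V = 15759 (V = -3 + (148*(261 + 165))/4 = -3 + (148*426)/4 = -3 + (¼)*63048 = -3 + 15762 = 15759)
(192465 + 387451)*((N - 333)*63 + V) = (192465 + 387451)*((259 - 333)*63 + 15759) = 579916*(-74*63 + 15759) = 579916*(-4662 + 15759) = 579916*11097 = 6435327852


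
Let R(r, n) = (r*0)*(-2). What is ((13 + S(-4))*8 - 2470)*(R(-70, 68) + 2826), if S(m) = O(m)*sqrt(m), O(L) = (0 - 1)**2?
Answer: -6686316 + 45216*I ≈ -6.6863e+6 + 45216.0*I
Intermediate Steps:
O(L) = 1 (O(L) = (-1)**2 = 1)
R(r, n) = 0 (R(r, n) = 0*(-2) = 0)
S(m) = sqrt(m) (S(m) = 1*sqrt(m) = sqrt(m))
((13 + S(-4))*8 - 2470)*(R(-70, 68) + 2826) = ((13 + sqrt(-4))*8 - 2470)*(0 + 2826) = ((13 + 2*I)*8 - 2470)*2826 = ((104 + 16*I) - 2470)*2826 = (-2366 + 16*I)*2826 = -6686316 + 45216*I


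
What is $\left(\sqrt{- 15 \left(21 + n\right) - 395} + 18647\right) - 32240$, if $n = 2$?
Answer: $-13593 + 2 i \sqrt{185} \approx -13593.0 + 27.203 i$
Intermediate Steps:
$\left(\sqrt{- 15 \left(21 + n\right) - 395} + 18647\right) - 32240 = \left(\sqrt{- 15 \left(21 + 2\right) - 395} + 18647\right) - 32240 = \left(\sqrt{\left(-15\right) 23 - 395} + 18647\right) - 32240 = \left(\sqrt{-345 - 395} + 18647\right) - 32240 = \left(\sqrt{-740} + 18647\right) - 32240 = \left(2 i \sqrt{185} + 18647\right) - 32240 = \left(18647 + 2 i \sqrt{185}\right) - 32240 = -13593 + 2 i \sqrt{185}$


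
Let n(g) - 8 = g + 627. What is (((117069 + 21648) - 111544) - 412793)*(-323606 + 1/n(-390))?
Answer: 6114658263156/49 ≈ 1.2479e+11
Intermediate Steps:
n(g) = 635 + g (n(g) = 8 + (g + 627) = 8 + (627 + g) = 635 + g)
(((117069 + 21648) - 111544) - 412793)*(-323606 + 1/n(-390)) = (((117069 + 21648) - 111544) - 412793)*(-323606 + 1/(635 - 390)) = ((138717 - 111544) - 412793)*(-323606 + 1/245) = (27173 - 412793)*(-323606 + 1/245) = -385620*(-79283469/245) = 6114658263156/49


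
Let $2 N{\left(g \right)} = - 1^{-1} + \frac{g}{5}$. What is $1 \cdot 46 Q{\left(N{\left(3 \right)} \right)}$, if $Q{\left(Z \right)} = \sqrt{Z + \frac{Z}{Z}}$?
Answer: $\frac{92 \sqrt{5}}{5} \approx 41.144$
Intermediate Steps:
$N{\left(g \right)} = - \frac{1}{2} + \frac{g}{10}$ ($N{\left(g \right)} = \frac{- 1^{-1} + \frac{g}{5}}{2} = \frac{\left(-1\right) 1 + g \frac{1}{5}}{2} = \frac{-1 + \frac{g}{5}}{2} = - \frac{1}{2} + \frac{g}{10}$)
$Q{\left(Z \right)} = \sqrt{1 + Z}$ ($Q{\left(Z \right)} = \sqrt{Z + 1} = \sqrt{1 + Z}$)
$1 \cdot 46 Q{\left(N{\left(3 \right)} \right)} = 1 \cdot 46 \sqrt{1 + \left(- \frac{1}{2} + \frac{1}{10} \cdot 3\right)} = 46 \sqrt{1 + \left(- \frac{1}{2} + \frac{3}{10}\right)} = 46 \sqrt{1 - \frac{1}{5}} = 46 \sqrt{\frac{4}{5}} = 46 \frac{2 \sqrt{5}}{5} = \frac{92 \sqrt{5}}{5}$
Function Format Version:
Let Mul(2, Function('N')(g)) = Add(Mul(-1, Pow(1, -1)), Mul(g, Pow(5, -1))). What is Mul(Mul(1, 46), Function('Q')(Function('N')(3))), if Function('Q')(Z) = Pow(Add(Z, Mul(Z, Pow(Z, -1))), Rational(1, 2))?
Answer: Mul(Rational(92, 5), Pow(5, Rational(1, 2))) ≈ 41.144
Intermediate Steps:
Function('N')(g) = Add(Rational(-1, 2), Mul(Rational(1, 10), g)) (Function('N')(g) = Mul(Rational(1, 2), Add(Mul(-1, Pow(1, -1)), Mul(g, Pow(5, -1)))) = Mul(Rational(1, 2), Add(Mul(-1, 1), Mul(g, Rational(1, 5)))) = Mul(Rational(1, 2), Add(-1, Mul(Rational(1, 5), g))) = Add(Rational(-1, 2), Mul(Rational(1, 10), g)))
Function('Q')(Z) = Pow(Add(1, Z), Rational(1, 2)) (Function('Q')(Z) = Pow(Add(Z, 1), Rational(1, 2)) = Pow(Add(1, Z), Rational(1, 2)))
Mul(Mul(1, 46), Function('Q')(Function('N')(3))) = Mul(Mul(1, 46), Pow(Add(1, Add(Rational(-1, 2), Mul(Rational(1, 10), 3))), Rational(1, 2))) = Mul(46, Pow(Add(1, Add(Rational(-1, 2), Rational(3, 10))), Rational(1, 2))) = Mul(46, Pow(Add(1, Rational(-1, 5)), Rational(1, 2))) = Mul(46, Pow(Rational(4, 5), Rational(1, 2))) = Mul(46, Mul(Rational(2, 5), Pow(5, Rational(1, 2)))) = Mul(Rational(92, 5), Pow(5, Rational(1, 2)))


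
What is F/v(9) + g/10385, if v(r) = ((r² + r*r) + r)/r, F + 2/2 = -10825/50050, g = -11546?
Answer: -464474223/395024630 ≈ -1.1758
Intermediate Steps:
F = -2435/2002 (F = -1 - 10825/50050 = -1 - 10825*1/50050 = -1 - 433/2002 = -2435/2002 ≈ -1.2163)
v(r) = (r + 2*r²)/r (v(r) = ((r² + r²) + r)/r = (2*r² + r)/r = (r + 2*r²)/r)
F/v(9) + g/10385 = -2435/(2002*(1 + 2*9)) - 11546/10385 = -2435/(2002*(1 + 18)) - 11546*1/10385 = -2435/2002/19 - 11546/10385 = -2435/2002*1/19 - 11546/10385 = -2435/38038 - 11546/10385 = -464474223/395024630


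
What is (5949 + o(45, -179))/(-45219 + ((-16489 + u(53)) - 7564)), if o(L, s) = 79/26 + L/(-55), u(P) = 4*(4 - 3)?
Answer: -1702049/19810648 ≈ -0.085916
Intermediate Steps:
u(P) = 4 (u(P) = 4*1 = 4)
o(L, s) = 79/26 - L/55 (o(L, s) = 79*(1/26) + L*(-1/55) = 79/26 - L/55)
(5949 + o(45, -179))/(-45219 + ((-16489 + u(53)) - 7564)) = (5949 + (79/26 - 1/55*45))/(-45219 + ((-16489 + 4) - 7564)) = (5949 + (79/26 - 9/11))/(-45219 + (-16485 - 7564)) = (5949 + 635/286)/(-45219 - 24049) = (1702049/286)/(-69268) = (1702049/286)*(-1/69268) = -1702049/19810648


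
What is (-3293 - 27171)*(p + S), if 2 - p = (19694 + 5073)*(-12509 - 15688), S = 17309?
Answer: -21275217098240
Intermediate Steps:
p = 698355101 (p = 2 - (19694 + 5073)*(-12509 - 15688) = 2 - 24767*(-28197) = 2 - 1*(-698355099) = 2 + 698355099 = 698355101)
(-3293 - 27171)*(p + S) = (-3293 - 27171)*(698355101 + 17309) = -30464*698372410 = -21275217098240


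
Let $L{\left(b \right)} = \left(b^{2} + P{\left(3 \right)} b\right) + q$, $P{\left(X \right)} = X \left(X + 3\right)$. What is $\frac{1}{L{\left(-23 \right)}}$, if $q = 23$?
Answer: $\frac{1}{138} \approx 0.0072464$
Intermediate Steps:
$P{\left(X \right)} = X \left(3 + X\right)$
$L{\left(b \right)} = 23 + b^{2} + 18 b$ ($L{\left(b \right)} = \left(b^{2} + 3 \left(3 + 3\right) b\right) + 23 = \left(b^{2} + 3 \cdot 6 b\right) + 23 = \left(b^{2} + 18 b\right) + 23 = 23 + b^{2} + 18 b$)
$\frac{1}{L{\left(-23 \right)}} = \frac{1}{23 + \left(-23\right)^{2} + 18 \left(-23\right)} = \frac{1}{23 + 529 - 414} = \frac{1}{138}$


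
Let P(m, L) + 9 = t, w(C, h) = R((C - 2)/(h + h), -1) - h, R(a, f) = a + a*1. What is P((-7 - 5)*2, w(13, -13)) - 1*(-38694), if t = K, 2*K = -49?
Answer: 77321/2 ≈ 38661.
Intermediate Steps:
K = -49/2 (K = (1/2)*(-49) = -49/2 ≈ -24.500)
R(a, f) = 2*a (R(a, f) = a + a = 2*a)
w(C, h) = -h + (-2 + C)/h (w(C, h) = 2*((C - 2)/(h + h)) - h = 2*((-2 + C)/((2*h))) - h = 2*((-2 + C)*(1/(2*h))) - h = 2*((-2 + C)/(2*h)) - h = (-2 + C)/h - h = -h + (-2 + C)/h)
t = -49/2 ≈ -24.500
P(m, L) = -67/2 (P(m, L) = -9 - 49/2 = -67/2)
P((-7 - 5)*2, w(13, -13)) - 1*(-38694) = -67/2 - 1*(-38694) = -67/2 + 38694 = 77321/2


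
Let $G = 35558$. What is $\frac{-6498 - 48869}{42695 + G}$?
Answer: $- \frac{55367}{78253} \approx -0.70754$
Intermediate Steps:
$\frac{-6498 - 48869}{42695 + G} = \frac{-6498 - 48869}{42695 + 35558} = - \frac{55367}{78253}$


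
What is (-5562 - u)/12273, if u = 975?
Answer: -2179/4091 ≈ -0.53263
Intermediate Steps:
(-5562 - u)/12273 = (-5562 - 1*975)/12273 = (-5562 - 975)*(1/12273) = -6537*1/12273 = -2179/4091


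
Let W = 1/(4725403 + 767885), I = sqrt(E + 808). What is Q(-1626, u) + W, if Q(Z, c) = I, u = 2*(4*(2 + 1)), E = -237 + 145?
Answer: 1/5493288 + 2*sqrt(179) ≈ 26.758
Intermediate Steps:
E = -92
u = 24 (u = 2*(4*3) = 2*12 = 24)
I = 2*sqrt(179) (I = sqrt(-92 + 808) = sqrt(716) = 2*sqrt(179) ≈ 26.758)
Q(Z, c) = 2*sqrt(179)
W = 1/5493288 ≈ 1.8204e-7
Q(-1626, u) + W = 2*sqrt(179) + 1/5493288 = 1/5493288 + 2*sqrt(179)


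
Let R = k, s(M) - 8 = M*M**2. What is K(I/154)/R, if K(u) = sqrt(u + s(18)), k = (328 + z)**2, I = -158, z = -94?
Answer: sqrt(34619277)/4216212 ≈ 0.0013955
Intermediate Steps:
k = 54756 (k = (328 - 94)**2 = 234**2 = 54756)
s(M) = 8 + M**3 (s(M) = 8 + M*M**2 = 8 + M**3)
K(u) = sqrt(5840 + u) (K(u) = sqrt(u + (8 + 18**3)) = sqrt(u + (8 + 5832)) = sqrt(u + 5840) = sqrt(5840 + u))
R = 54756
K(I/154)/R = sqrt(5840 - 158/154)/54756 = sqrt(5840 - 158*1/154)*(1/54756) = sqrt(5840 - 79/77)*(1/54756) = sqrt(449601/77)*(1/54756) = (sqrt(34619277)/77)*(1/54756) = sqrt(34619277)/4216212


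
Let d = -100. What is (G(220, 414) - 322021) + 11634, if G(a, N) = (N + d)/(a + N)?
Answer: -98392522/317 ≈ -3.1039e+5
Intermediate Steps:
G(a, N) = (-100 + N)/(N + a) (G(a, N) = (N - 100)/(a + N) = (-100 + N)/(N + a))
(G(220, 414) - 322021) + 11634 = ((-100 + 414)/(414 + 220) - 322021) + 11634 = (314/634 - 322021) + 11634 = ((1/634)*314 - 322021) + 11634 = (157/317 - 322021) + 11634 = -102080500/317 + 11634 = -98392522/317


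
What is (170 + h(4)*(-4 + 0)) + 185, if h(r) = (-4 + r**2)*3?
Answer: 211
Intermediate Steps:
h(r) = -12 + 3*r**2
(170 + h(4)*(-4 + 0)) + 185 = (170 + (-12 + 3*4**2)*(-4 + 0)) + 185 = (170 + (-12 + 3*16)*(-4)) + 185 = (170 + (-12 + 48)*(-4)) + 185 = (170 + 36*(-4)) + 185 = (170 - 144) + 185 = 26 + 185 = 211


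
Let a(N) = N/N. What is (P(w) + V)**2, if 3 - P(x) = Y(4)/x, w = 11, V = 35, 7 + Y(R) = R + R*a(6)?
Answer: 173889/121 ≈ 1437.1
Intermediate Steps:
a(N) = 1
Y(R) = -7 + 2*R (Y(R) = -7 + (R + R*1) = -7 + (R + R) = -7 + 2*R)
P(x) = 3 - 1/x (P(x) = 3 - (-7 + 2*4)/x = 3 - (-7 + 8)/x = 3 - 1/x)
(P(w) + V)**2 = ((3 - 1/11) + 35)**2 = (32/11 + 35)**2 = (417/11)**2 = 173889/121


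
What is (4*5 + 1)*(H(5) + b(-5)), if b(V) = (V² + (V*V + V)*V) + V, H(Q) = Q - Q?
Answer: -1680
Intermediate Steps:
H(Q) = 0
b(V) = V + V² + V*(V + V²) (b(V) = (V² + (V² + V)*V) + V = (V² + (V + V²)*V) + V = (V² + V*(V + V²)) + V = V + V² + V*(V + V²))
(4*5 + 1)*(H(5) + b(-5)) = (4*5 + 1)*(0 - 5*(1 + (-5)² + 2*(-5))) = (20 + 1)*(0 - 5*(1 + 25 - 10)) = 21*(0 - 5*16) = 21*(0 - 80) = 21*(-80) = -1680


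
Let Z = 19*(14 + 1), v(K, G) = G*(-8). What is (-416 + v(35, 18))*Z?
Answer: -159600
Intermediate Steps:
v(K, G) = -8*G
Z = 285 (Z = 19*15 = 285)
(-416 + v(35, 18))*Z = (-416 - 8*18)*285 = (-416 - 144)*285 = -560*285 = -159600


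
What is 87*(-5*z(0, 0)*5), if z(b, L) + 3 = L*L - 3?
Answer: 13050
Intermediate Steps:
z(b, L) = -6 + L**2 (z(b, L) = -3 + (L*L - 3) = -3 + (L**2 - 3) = -3 + (-3 + L**2) = -6 + L**2)
87*(-5*z(0, 0)*5) = 87*(-5*(-6 + 0**2)*5) = 87*(-5*(-6 + 0)*5) = 87*(-5*(-6)*5) = 87*(30*5) = 87*150 = 13050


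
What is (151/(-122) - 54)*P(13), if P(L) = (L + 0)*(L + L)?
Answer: -1138891/61 ≈ -18670.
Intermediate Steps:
P(L) = 2*L² (P(L) = L*(2*L) = 2*L²)
(151/(-122) - 54)*P(13) = (151/(-122) - 54)*(2*13²) = (151*(-1/122) - 54)*(2*169) = (-151/122 - 54)*338 = -6739/122*338 = -1138891/61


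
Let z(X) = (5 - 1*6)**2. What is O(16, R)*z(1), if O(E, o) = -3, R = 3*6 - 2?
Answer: -3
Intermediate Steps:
z(X) = 1 (z(X) = (5 - 6)**2 = (-1)**2 = 1)
R = 16 (R = 18 - 2 = 16)
O(16, R)*z(1) = -3*1 = -3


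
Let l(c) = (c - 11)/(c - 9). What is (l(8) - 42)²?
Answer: 1521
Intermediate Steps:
l(c) = (-11 + c)/(-9 + c)
(l(8) - 42)² = ((-11 + 8)/(-9 + 8) - 42)² = (-3/(-1) - 42)² = (-1*(-3) - 42)² = (3 - 42)² = (-39)² = 1521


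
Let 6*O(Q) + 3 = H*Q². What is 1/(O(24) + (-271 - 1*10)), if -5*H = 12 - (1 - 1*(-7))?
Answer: -10/3583 ≈ -0.0027910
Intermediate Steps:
H = -⅘ (H = -(12 - (1 - 1*(-7)))/5 = -(12 - (1 + 7))/5 = -(12 - 1*8)/5 = -(12 - 8)/5 = -⅕*4 = -⅘ ≈ -0.80000)
O(Q) = -½ - 2*Q²/15 (O(Q) = -½ + (-4*Q²/5)/6 = -½ - 2*Q²/15)
1/(O(24) + (-271 - 1*10)) = 1/((-½ - 2/15*24²) + (-271 - 1*10)) = 1/((-½ - 2/15*576) + (-271 - 10)) = 1/((-½ - 384/5) - 281) = 1/(-773/10 - 281) = 1/(-3583/10) = -10/3583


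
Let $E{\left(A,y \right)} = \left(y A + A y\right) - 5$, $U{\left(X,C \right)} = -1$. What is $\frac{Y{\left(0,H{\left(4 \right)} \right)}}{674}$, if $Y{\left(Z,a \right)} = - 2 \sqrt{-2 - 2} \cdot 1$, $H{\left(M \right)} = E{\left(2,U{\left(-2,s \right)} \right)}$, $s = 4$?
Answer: $- \frac{2 i}{337} \approx - 0.0059347 i$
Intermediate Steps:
$E{\left(A,y \right)} = -5 + 2 A y$ ($E{\left(A,y \right)} = \left(A y + A y\right) - 5 = 2 A y - 5 = -5 + 2 A y$)
$H{\left(M \right)} = -9$ ($H{\left(M \right)} = -5 + 2 \cdot 2 \left(-1\right) = -5 - 4 = -9$)
$Y{\left(Z,a \right)} = - 4 i$ ($Y{\left(Z,a \right)} = - 2 \sqrt{-4} \cdot 1 = - 2 \cdot 2 i 1 = - 4 i 1 = - 4 i$)
$\frac{Y{\left(0,H{\left(4 \right)} \right)}}{674} = \frac{\left(-4\right) i}{674} = - 4 i \frac{1}{674} = - \frac{2 i}{337}$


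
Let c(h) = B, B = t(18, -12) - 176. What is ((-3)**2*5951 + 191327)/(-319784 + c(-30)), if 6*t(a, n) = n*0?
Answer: -122443/159980 ≈ -0.76536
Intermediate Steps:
t(a, n) = 0 (t(a, n) = (n*0)/6 = (1/6)*0 = 0)
B = -176 (B = 0 - 176 = -176)
c(h) = -176
((-3)**2*5951 + 191327)/(-319784 + c(-30)) = ((-3)**2*5951 + 191327)/(-319784 - 176) = (9*5951 + 191327)/(-319960) = (53559 + 191327)*(-1/319960) = 244886*(-1/319960) = -122443/159980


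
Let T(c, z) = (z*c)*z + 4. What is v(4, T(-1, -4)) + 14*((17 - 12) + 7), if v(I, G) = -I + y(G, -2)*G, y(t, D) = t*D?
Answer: -124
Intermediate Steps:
y(t, D) = D*t
T(c, z) = 4 + c*z**2 (T(c, z) = (c*z)*z + 4 = c*z**2 + 4 = 4 + c*z**2)
v(I, G) = -I - 2*G**2 (v(I, G) = -I + (-2*G)*G = -I - 2*G**2)
v(4, T(-1, -4)) + 14*((17 - 12) + 7) = (-1*4 - 2*(4 - 1*(-4)**2)**2) + 14*((17 - 12) + 7) = (-4 - 2*(4 - 1*16)**2) + 14*(5 + 7) = (-4 - 2*(4 - 16)**2) + 14*12 = (-4 - 2*(-12)**2) + 168 = (-4 - 2*144) + 168 = (-4 - 288) + 168 = -292 + 168 = -124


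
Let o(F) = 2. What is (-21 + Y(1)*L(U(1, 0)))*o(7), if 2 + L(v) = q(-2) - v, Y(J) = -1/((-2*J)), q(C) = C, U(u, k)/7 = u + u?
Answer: -60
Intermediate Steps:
U(u, k) = 14*u (U(u, k) = 7*(u + u) = 7*(2*u) = 14*u)
Y(J) = 1/(2*J) (Y(J) = -(-1)/(2*J) = 1/(2*J))
L(v) = -4 - v (L(v) = -2 + (-2 - v) = -4 - v)
(-21 + Y(1)*L(U(1, 0)))*o(7) = (-21 + ((½)/1)*(-4 - 14))*2 = (-21 + ((½)*1)*(-4 - 1*14))*2 = (-21 + (-4 - 14)/2)*2 = (-21 + (½)*(-18))*2 = (-21 - 9)*2 = -30*2 = -60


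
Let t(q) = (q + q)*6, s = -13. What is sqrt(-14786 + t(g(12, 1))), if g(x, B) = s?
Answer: I*sqrt(14942) ≈ 122.24*I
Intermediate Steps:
g(x, B) = -13
t(q) = 12*q (t(q) = (2*q)*6 = 12*q)
sqrt(-14786 + t(g(12, 1))) = sqrt(-14786 + 12*(-13)) = sqrt(-14786 - 156) = sqrt(-14942) = I*sqrt(14942)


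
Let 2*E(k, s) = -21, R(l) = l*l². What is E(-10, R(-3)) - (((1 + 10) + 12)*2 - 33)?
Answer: -47/2 ≈ -23.500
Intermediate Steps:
R(l) = l³
E(k, s) = -21/2 (E(k, s) = (½)*(-21) = -21/2)
E(-10, R(-3)) - (((1 + 10) + 12)*2 - 33) = -21/2 - (((1 + 10) + 12)*2 - 33) = -21/2 - ((11 + 12)*2 - 33) = -21/2 - (23*2 - 33) = -21/2 - (46 - 33) = -21/2 - 1*13 = -21/2 - 13 = -47/2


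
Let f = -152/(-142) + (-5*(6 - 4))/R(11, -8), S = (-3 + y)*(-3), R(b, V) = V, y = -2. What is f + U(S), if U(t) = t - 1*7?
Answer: 2931/284 ≈ 10.320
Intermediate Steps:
S = 15 (S = (-3 - 2)*(-3) = -5*(-3) = 15)
f = 659/284 (f = -152/(-142) - 5*(6 - 4)/(-8) = -152*(-1/142) - 5*2*(-⅛) = 76/71 - 10*(-⅛) = 76/71 + 5/4 = 659/284 ≈ 2.3204)
U(t) = -7 + t (U(t) = t - 7 = -7 + t)
f + U(S) = 659/284 + (-7 + 15) = 659/284 + 8 = 2931/284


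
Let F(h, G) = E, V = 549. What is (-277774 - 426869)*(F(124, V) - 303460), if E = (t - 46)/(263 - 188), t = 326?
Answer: 1069141670564/5 ≈ 2.1383e+11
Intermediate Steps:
E = 56/15 (E = (326 - 46)/(263 - 188) = 280/75 = 280*(1/75) = 56/15 ≈ 3.7333)
F(h, G) = 56/15
(-277774 - 426869)*(F(124, V) - 303460) = (-277774 - 426869)*(56/15 - 303460) = -704643*(-4551844/15) = 1069141670564/5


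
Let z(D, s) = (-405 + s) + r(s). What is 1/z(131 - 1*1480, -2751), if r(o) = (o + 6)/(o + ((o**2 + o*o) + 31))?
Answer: -15133282/47760640737 ≈ -0.00031686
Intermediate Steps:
r(o) = (6 + o)/(31 + o + 2*o**2) (r(o) = (6 + o)/(o + ((o**2 + o**2) + 31)) = (6 + o)/(o + (2*o**2 + 31)) = (6 + o)/(o + (31 + 2*o**2)) = (6 + o)/(31 + o + 2*o**2))
z(D, s) = -405 + s + (6 + s)/(31 + s + 2*s**2) (z(D, s) = (-405 + s) + (6 + s)/(31 + s + 2*s**2) = -405 + s + (6 + s)/(31 + s + 2*s**2))
1/z(131 - 1*1480, -2751) = 1/((6 - 2751 + (-405 - 2751)*(31 - 2751 + 2*(-2751)**2))/(31 - 2751 + 2*(-2751)**2)) = 1/((6 - 2751 - 3156*(31 - 2751 + 2*7568001))/(31 - 2751 + 2*7568001)) = 1/((6 - 2751 - 3156*(31 - 2751 + 15136002))/(31 - 2751 + 15136002)) = 1/((6 - 2751 - 3156*15133282)/15133282) = 1/((6 - 2751 - 47760637992)/15133282) = 1/((1/15133282)*(-47760640737)) = 1/(-47760640737/15133282) = -15133282/47760640737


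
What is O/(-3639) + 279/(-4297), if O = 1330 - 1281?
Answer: -1225834/15636783 ≈ -0.078394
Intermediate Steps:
O = 49
O/(-3639) + 279/(-4297) = 49/(-3639) + 279/(-4297) = 49*(-1/3639) + 279*(-1/4297) = -49/3639 - 279/4297 = -1225834/15636783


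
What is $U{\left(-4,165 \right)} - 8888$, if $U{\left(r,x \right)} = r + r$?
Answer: $-8896$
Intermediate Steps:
$U{\left(r,x \right)} = 2 r$
$U{\left(-4,165 \right)} - 8888 = 2 \left(-4\right) - 8888 = -8 - 8888 = -8896$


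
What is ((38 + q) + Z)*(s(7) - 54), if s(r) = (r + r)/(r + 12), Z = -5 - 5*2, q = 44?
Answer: -67804/19 ≈ -3568.6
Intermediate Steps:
Z = -15 (Z = -5 - 10 = -15)
s(r) = 2*r/(12 + r) (s(r) = (2*r)/(12 + r) = 2*r/(12 + r))
((38 + q) + Z)*(s(7) - 54) = ((38 + 44) - 15)*(2*7/(12 + 7) - 54) = (82 - 15)*(2*7/19 - 54) = 67*(2*7*(1/19) - 54) = 67*(14/19 - 54) = 67*(-1012/19) = -67804/19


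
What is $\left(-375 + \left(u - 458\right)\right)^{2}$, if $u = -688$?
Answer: $2313441$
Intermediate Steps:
$\left(-375 + \left(u - 458\right)\right)^{2} = \left(-375 - 1146\right)^{2} = \left(-1521\right)^{2} = 2313441$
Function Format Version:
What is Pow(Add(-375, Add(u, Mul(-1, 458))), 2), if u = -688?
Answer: 2313441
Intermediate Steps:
Pow(Add(-375, Add(u, Mul(-1, 458))), 2) = Pow(Add(-375, Add(-688, Mul(-1, 458))), 2) = Pow(Add(-375, Add(-688, -458)), 2) = Pow(Add(-375, -1146), 2) = Pow(-1521, 2) = 2313441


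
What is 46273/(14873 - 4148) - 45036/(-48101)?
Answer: 2708788673/515883225 ≈ 5.2508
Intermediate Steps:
46273/(14873 - 4148) - 45036/(-48101) = 46273/10725 - 45036*(-1/48101) = 46273*(1/10725) + 45036/48101 = 46273/10725 + 45036/48101 = 2708788673/515883225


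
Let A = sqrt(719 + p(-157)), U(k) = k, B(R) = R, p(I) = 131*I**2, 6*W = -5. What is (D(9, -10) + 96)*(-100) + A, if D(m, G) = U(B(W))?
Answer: -28550/3 + sqrt(3229738) ≈ -7719.5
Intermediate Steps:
W = -5/6 (W = (1/6)*(-5) = -5/6 ≈ -0.83333)
D(m, G) = -5/6
A = sqrt(3229738) (A = sqrt(719 + 131*(-157)**2) = sqrt(719 + 131*24649) = sqrt(719 + 3229019) = sqrt(3229738) ≈ 1797.1)
(D(9, -10) + 96)*(-100) + A = (-5/6 + 96)*(-100) + sqrt(3229738) = (571/6)*(-100) + sqrt(3229738) = -28550/3 + sqrt(3229738)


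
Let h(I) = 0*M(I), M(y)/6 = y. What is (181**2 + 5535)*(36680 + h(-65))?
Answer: 1404697280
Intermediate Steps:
M(y) = 6*y
h(I) = 0 (h(I) = 0*(6*I) = 0)
(181**2 + 5535)*(36680 + h(-65)) = (181**2 + 5535)*(36680 + 0) = (32761 + 5535)*36680 = 38296*36680 = 1404697280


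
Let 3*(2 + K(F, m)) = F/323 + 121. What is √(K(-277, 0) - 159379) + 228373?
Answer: 228373 + I*√149614940127/969 ≈ 2.2837e+5 + 399.18*I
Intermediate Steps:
K(F, m) = 115/3 + F/969 (K(F, m) = -2 + (F/323 + 121)/3 = -2 + (121 + F/323)/3 = -2 + (121/3 + F/969) = 115/3 + F/969)
√(K(-277, 0) - 159379) + 228373 = √((115/3 + (1/969)*(-277)) - 159379) + 228373 = √((115/3 - 277/969) - 159379) + 228373 = √(36868/969 - 159379) + 228373 = √(-154401383/969) + 228373 = I*√149614940127/969 + 228373 = 228373 + I*√149614940127/969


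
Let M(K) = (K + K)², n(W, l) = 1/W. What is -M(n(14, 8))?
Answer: -1/49 ≈ -0.020408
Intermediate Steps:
M(K) = 4*K² (M(K) = (2*K)² = 4*K²)
-M(n(14, 8)) = -4*(1/14)² = -4/196 = -1*1/49 = -1/49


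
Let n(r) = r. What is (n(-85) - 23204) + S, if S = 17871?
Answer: -5418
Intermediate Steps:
(n(-85) - 23204) + S = (-85 - 23204) + 17871 = -23289 + 17871 = -5418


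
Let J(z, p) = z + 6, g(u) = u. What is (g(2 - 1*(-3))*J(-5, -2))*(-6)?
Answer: -30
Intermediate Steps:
J(z, p) = 6 + z
(g(2 - 1*(-3))*J(-5, -2))*(-6) = ((2 - 1*(-3))*(6 - 5))*(-6) = ((2 + 3)*1)*(-6) = (5*1)*(-6) = 5*(-6) = -30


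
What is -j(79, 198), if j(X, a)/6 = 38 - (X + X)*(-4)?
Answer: -4020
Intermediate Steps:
j(X, a) = 228 + 48*X (j(X, a) = 6*(38 - (X + X)*(-4)) = 6*(38 - 2*X*(-4)) = 6*(38 - (-8)*X) = 6*(38 + 8*X) = 228 + 48*X)
-j(79, 198) = -(228 + 48*79) = -(228 + 3792) = -1*4020 = -4020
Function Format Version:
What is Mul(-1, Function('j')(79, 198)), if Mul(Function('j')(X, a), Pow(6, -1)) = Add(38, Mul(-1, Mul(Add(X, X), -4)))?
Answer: -4020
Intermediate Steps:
Function('j')(X, a) = Add(228, Mul(48, X)) (Function('j')(X, a) = Mul(6, Add(38, Mul(-1, Mul(Add(X, X), -4)))) = Mul(6, Add(38, Mul(-1, Mul(Mul(2, X), -4)))) = Mul(6, Add(38, Mul(-1, Mul(-8, X)))) = Mul(6, Add(38, Mul(8, X))) = Add(228, Mul(48, X)))
Mul(-1, Function('j')(79, 198)) = Mul(-1, Add(228, Mul(48, 79))) = Mul(-1, Add(228, 3792)) = Mul(-1, 4020) = -4020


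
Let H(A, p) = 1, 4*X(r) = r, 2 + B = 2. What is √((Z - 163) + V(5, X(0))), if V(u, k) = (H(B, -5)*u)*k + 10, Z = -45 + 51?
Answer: 7*I*√3 ≈ 12.124*I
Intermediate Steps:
B = 0 (B = -2 + 2 = 0)
X(r) = r/4
Z = 6
V(u, k) = 10 + k*u (V(u, k) = (1*u)*k + 10 = u*k + 10 = k*u + 10 = 10 + k*u)
√((Z - 163) + V(5, X(0))) = √((6 - 163) + (10 + ((¼)*0)*5)) = √(-157 + (10 + 0*5)) = √(-157 + (10 + 0)) = √(-157 + 10) = √(-147) = 7*I*√3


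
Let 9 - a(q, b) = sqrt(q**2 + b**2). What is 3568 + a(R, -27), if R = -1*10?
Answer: 3577 - sqrt(829) ≈ 3548.2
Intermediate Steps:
R = -10
a(q, b) = 9 - sqrt(b**2 + q**2) (a(q, b) = 9 - sqrt(q**2 + b**2) = 9 - sqrt(b**2 + q**2))
3568 + a(R, -27) = 3568 + (9 - sqrt((-27)**2 + (-10)**2)) = 3568 + (9 - sqrt(729 + 100)) = 3568 + (9 - sqrt(829)) = 3577 - sqrt(829)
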